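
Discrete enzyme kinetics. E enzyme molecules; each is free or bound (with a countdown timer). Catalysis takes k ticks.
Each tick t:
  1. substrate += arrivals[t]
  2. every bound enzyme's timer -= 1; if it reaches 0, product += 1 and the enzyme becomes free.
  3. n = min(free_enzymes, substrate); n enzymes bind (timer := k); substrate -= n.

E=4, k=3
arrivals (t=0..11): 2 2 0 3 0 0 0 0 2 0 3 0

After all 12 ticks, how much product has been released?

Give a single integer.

Answer: 9

Derivation:
t=0: arr=2 -> substrate=0 bound=2 product=0
t=1: arr=2 -> substrate=0 bound=4 product=0
t=2: arr=0 -> substrate=0 bound=4 product=0
t=3: arr=3 -> substrate=1 bound=4 product=2
t=4: arr=0 -> substrate=0 bound=3 product=4
t=5: arr=0 -> substrate=0 bound=3 product=4
t=6: arr=0 -> substrate=0 bound=1 product=6
t=7: arr=0 -> substrate=0 bound=0 product=7
t=8: arr=2 -> substrate=0 bound=2 product=7
t=9: arr=0 -> substrate=0 bound=2 product=7
t=10: arr=3 -> substrate=1 bound=4 product=7
t=11: arr=0 -> substrate=0 bound=3 product=9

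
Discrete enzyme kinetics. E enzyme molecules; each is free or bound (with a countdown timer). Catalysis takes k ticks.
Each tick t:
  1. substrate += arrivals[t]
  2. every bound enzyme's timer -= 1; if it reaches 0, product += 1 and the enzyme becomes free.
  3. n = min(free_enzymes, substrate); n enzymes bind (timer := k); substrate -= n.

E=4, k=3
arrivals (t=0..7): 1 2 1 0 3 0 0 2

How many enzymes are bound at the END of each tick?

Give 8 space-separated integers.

Answer: 1 3 4 3 4 3 3 2

Derivation:
t=0: arr=1 -> substrate=0 bound=1 product=0
t=1: arr=2 -> substrate=0 bound=3 product=0
t=2: arr=1 -> substrate=0 bound=4 product=0
t=3: arr=0 -> substrate=0 bound=3 product=1
t=4: arr=3 -> substrate=0 bound=4 product=3
t=5: arr=0 -> substrate=0 bound=3 product=4
t=6: arr=0 -> substrate=0 bound=3 product=4
t=7: arr=2 -> substrate=0 bound=2 product=7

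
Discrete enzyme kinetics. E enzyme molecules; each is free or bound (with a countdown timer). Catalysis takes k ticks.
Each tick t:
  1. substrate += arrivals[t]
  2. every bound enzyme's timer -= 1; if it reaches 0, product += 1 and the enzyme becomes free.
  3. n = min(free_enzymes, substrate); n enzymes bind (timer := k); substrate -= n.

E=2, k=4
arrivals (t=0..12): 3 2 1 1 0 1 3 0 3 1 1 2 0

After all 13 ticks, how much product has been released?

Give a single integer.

t=0: arr=3 -> substrate=1 bound=2 product=0
t=1: arr=2 -> substrate=3 bound=2 product=0
t=2: arr=1 -> substrate=4 bound=2 product=0
t=3: arr=1 -> substrate=5 bound=2 product=0
t=4: arr=0 -> substrate=3 bound=2 product=2
t=5: arr=1 -> substrate=4 bound=2 product=2
t=6: arr=3 -> substrate=7 bound=2 product=2
t=7: arr=0 -> substrate=7 bound=2 product=2
t=8: arr=3 -> substrate=8 bound=2 product=4
t=9: arr=1 -> substrate=9 bound=2 product=4
t=10: arr=1 -> substrate=10 bound=2 product=4
t=11: arr=2 -> substrate=12 bound=2 product=4
t=12: arr=0 -> substrate=10 bound=2 product=6

Answer: 6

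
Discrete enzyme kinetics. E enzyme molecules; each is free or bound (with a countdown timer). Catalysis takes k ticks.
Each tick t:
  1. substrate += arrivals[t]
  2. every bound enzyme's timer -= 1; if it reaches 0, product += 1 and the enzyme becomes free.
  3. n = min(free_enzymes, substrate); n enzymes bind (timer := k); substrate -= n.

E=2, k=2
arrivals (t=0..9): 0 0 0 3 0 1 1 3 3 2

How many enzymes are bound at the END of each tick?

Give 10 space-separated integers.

Answer: 0 0 0 2 2 2 2 2 2 2

Derivation:
t=0: arr=0 -> substrate=0 bound=0 product=0
t=1: arr=0 -> substrate=0 bound=0 product=0
t=2: arr=0 -> substrate=0 bound=0 product=0
t=3: arr=3 -> substrate=1 bound=2 product=0
t=4: arr=0 -> substrate=1 bound=2 product=0
t=5: arr=1 -> substrate=0 bound=2 product=2
t=6: arr=1 -> substrate=1 bound=2 product=2
t=7: arr=3 -> substrate=2 bound=2 product=4
t=8: arr=3 -> substrate=5 bound=2 product=4
t=9: arr=2 -> substrate=5 bound=2 product=6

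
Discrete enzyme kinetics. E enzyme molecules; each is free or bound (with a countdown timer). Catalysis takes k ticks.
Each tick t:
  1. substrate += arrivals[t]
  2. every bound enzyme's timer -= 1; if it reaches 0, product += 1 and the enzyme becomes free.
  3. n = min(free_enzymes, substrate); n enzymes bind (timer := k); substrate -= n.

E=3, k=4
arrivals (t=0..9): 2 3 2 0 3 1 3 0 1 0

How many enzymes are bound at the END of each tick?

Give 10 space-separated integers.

Answer: 2 3 3 3 3 3 3 3 3 3

Derivation:
t=0: arr=2 -> substrate=0 bound=2 product=0
t=1: arr=3 -> substrate=2 bound=3 product=0
t=2: arr=2 -> substrate=4 bound=3 product=0
t=3: arr=0 -> substrate=4 bound=3 product=0
t=4: arr=3 -> substrate=5 bound=3 product=2
t=5: arr=1 -> substrate=5 bound=3 product=3
t=6: arr=3 -> substrate=8 bound=3 product=3
t=7: arr=0 -> substrate=8 bound=3 product=3
t=8: arr=1 -> substrate=7 bound=3 product=5
t=9: arr=0 -> substrate=6 bound=3 product=6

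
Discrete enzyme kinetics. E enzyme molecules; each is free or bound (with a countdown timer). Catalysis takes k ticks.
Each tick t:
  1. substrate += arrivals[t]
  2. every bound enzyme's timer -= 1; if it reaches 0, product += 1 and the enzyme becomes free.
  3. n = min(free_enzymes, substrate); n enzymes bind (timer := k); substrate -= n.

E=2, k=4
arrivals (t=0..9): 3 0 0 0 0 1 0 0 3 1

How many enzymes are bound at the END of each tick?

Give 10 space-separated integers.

Answer: 2 2 2 2 1 2 2 2 2 2

Derivation:
t=0: arr=3 -> substrate=1 bound=2 product=0
t=1: arr=0 -> substrate=1 bound=2 product=0
t=2: arr=0 -> substrate=1 bound=2 product=0
t=3: arr=0 -> substrate=1 bound=2 product=0
t=4: arr=0 -> substrate=0 bound=1 product=2
t=5: arr=1 -> substrate=0 bound=2 product=2
t=6: arr=0 -> substrate=0 bound=2 product=2
t=7: arr=0 -> substrate=0 bound=2 product=2
t=8: arr=3 -> substrate=2 bound=2 product=3
t=9: arr=1 -> substrate=2 bound=2 product=4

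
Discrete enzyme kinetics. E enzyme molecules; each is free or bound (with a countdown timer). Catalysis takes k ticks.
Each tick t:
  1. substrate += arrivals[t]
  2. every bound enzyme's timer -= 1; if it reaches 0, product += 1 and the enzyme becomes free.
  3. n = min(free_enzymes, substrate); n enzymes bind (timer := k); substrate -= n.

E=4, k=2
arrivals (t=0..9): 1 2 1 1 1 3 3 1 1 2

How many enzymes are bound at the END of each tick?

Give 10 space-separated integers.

Answer: 1 3 3 2 2 4 4 4 4 3

Derivation:
t=0: arr=1 -> substrate=0 bound=1 product=0
t=1: arr=2 -> substrate=0 bound=3 product=0
t=2: arr=1 -> substrate=0 bound=3 product=1
t=3: arr=1 -> substrate=0 bound=2 product=3
t=4: arr=1 -> substrate=0 bound=2 product=4
t=5: arr=3 -> substrate=0 bound=4 product=5
t=6: arr=3 -> substrate=2 bound=4 product=6
t=7: arr=1 -> substrate=0 bound=4 product=9
t=8: arr=1 -> substrate=0 bound=4 product=10
t=9: arr=2 -> substrate=0 bound=3 product=13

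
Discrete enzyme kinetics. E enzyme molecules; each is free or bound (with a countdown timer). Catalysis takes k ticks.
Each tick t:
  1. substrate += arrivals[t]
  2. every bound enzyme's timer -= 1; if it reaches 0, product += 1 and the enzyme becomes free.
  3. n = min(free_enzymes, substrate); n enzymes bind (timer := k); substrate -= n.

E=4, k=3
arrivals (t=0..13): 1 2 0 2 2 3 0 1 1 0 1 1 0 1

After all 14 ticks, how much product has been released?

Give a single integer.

t=0: arr=1 -> substrate=0 bound=1 product=0
t=1: arr=2 -> substrate=0 bound=3 product=0
t=2: arr=0 -> substrate=0 bound=3 product=0
t=3: arr=2 -> substrate=0 bound=4 product=1
t=4: arr=2 -> substrate=0 bound=4 product=3
t=5: arr=3 -> substrate=3 bound=4 product=3
t=6: arr=0 -> substrate=1 bound=4 product=5
t=7: arr=1 -> substrate=0 bound=4 product=7
t=8: arr=1 -> substrate=1 bound=4 product=7
t=9: arr=0 -> substrate=0 bound=3 product=9
t=10: arr=1 -> substrate=0 bound=2 product=11
t=11: arr=1 -> substrate=0 bound=3 product=11
t=12: arr=0 -> substrate=0 bound=2 product=12
t=13: arr=1 -> substrate=0 bound=2 product=13

Answer: 13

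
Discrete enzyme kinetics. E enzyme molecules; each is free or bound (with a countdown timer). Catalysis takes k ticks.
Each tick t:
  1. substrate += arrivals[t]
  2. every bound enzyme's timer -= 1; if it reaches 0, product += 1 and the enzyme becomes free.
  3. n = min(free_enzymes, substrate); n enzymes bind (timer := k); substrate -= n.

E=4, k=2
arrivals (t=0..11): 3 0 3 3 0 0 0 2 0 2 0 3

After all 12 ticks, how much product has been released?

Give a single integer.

t=0: arr=3 -> substrate=0 bound=3 product=0
t=1: arr=0 -> substrate=0 bound=3 product=0
t=2: arr=3 -> substrate=0 bound=3 product=3
t=3: arr=3 -> substrate=2 bound=4 product=3
t=4: arr=0 -> substrate=0 bound=3 product=6
t=5: arr=0 -> substrate=0 bound=2 product=7
t=6: arr=0 -> substrate=0 bound=0 product=9
t=7: arr=2 -> substrate=0 bound=2 product=9
t=8: arr=0 -> substrate=0 bound=2 product=9
t=9: arr=2 -> substrate=0 bound=2 product=11
t=10: arr=0 -> substrate=0 bound=2 product=11
t=11: arr=3 -> substrate=0 bound=3 product=13

Answer: 13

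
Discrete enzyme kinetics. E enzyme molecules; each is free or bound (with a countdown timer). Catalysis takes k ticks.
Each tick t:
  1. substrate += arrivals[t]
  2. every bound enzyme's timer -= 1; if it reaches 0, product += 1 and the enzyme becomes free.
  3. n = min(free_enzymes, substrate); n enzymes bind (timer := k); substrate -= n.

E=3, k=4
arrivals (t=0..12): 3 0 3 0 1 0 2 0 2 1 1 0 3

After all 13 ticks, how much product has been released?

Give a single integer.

t=0: arr=3 -> substrate=0 bound=3 product=0
t=1: arr=0 -> substrate=0 bound=3 product=0
t=2: arr=3 -> substrate=3 bound=3 product=0
t=3: arr=0 -> substrate=3 bound=3 product=0
t=4: arr=1 -> substrate=1 bound=3 product=3
t=5: arr=0 -> substrate=1 bound=3 product=3
t=6: arr=2 -> substrate=3 bound=3 product=3
t=7: arr=0 -> substrate=3 bound=3 product=3
t=8: arr=2 -> substrate=2 bound=3 product=6
t=9: arr=1 -> substrate=3 bound=3 product=6
t=10: arr=1 -> substrate=4 bound=3 product=6
t=11: arr=0 -> substrate=4 bound=3 product=6
t=12: arr=3 -> substrate=4 bound=3 product=9

Answer: 9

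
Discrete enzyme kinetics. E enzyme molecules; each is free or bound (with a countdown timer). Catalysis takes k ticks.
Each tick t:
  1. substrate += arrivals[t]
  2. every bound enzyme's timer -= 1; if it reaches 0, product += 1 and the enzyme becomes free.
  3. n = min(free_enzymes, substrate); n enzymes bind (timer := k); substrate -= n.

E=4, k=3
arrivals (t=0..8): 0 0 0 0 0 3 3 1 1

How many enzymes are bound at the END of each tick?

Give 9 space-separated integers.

t=0: arr=0 -> substrate=0 bound=0 product=0
t=1: arr=0 -> substrate=0 bound=0 product=0
t=2: arr=0 -> substrate=0 bound=0 product=0
t=3: arr=0 -> substrate=0 bound=0 product=0
t=4: arr=0 -> substrate=0 bound=0 product=0
t=5: arr=3 -> substrate=0 bound=3 product=0
t=6: arr=3 -> substrate=2 bound=4 product=0
t=7: arr=1 -> substrate=3 bound=4 product=0
t=8: arr=1 -> substrate=1 bound=4 product=3

Answer: 0 0 0 0 0 3 4 4 4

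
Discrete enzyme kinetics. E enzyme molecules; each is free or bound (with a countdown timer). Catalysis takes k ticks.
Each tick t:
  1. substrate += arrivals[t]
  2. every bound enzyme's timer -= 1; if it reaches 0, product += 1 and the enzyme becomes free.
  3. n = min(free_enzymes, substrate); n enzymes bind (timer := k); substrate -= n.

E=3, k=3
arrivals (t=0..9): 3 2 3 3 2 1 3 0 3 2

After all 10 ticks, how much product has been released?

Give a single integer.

t=0: arr=3 -> substrate=0 bound=3 product=0
t=1: arr=2 -> substrate=2 bound=3 product=0
t=2: arr=3 -> substrate=5 bound=3 product=0
t=3: arr=3 -> substrate=5 bound=3 product=3
t=4: arr=2 -> substrate=7 bound=3 product=3
t=5: arr=1 -> substrate=8 bound=3 product=3
t=6: arr=3 -> substrate=8 bound=3 product=6
t=7: arr=0 -> substrate=8 bound=3 product=6
t=8: arr=3 -> substrate=11 bound=3 product=6
t=9: arr=2 -> substrate=10 bound=3 product=9

Answer: 9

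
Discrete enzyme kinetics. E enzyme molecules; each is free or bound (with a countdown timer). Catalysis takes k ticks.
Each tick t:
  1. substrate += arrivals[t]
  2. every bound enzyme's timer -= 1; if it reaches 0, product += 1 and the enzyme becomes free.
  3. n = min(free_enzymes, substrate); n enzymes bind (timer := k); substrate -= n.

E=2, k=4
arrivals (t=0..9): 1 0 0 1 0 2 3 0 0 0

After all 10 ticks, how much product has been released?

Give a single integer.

t=0: arr=1 -> substrate=0 bound=1 product=0
t=1: arr=0 -> substrate=0 bound=1 product=0
t=2: arr=0 -> substrate=0 bound=1 product=0
t=3: arr=1 -> substrate=0 bound=2 product=0
t=4: arr=0 -> substrate=0 bound=1 product=1
t=5: arr=2 -> substrate=1 bound=2 product=1
t=6: arr=3 -> substrate=4 bound=2 product=1
t=7: arr=0 -> substrate=3 bound=2 product=2
t=8: arr=0 -> substrate=3 bound=2 product=2
t=9: arr=0 -> substrate=2 bound=2 product=3

Answer: 3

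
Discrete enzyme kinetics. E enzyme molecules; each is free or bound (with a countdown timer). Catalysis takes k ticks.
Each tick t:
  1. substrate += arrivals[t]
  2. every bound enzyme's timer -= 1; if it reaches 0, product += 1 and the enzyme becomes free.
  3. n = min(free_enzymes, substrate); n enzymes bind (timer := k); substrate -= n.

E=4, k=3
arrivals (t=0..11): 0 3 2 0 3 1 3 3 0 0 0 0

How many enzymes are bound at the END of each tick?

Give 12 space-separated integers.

Answer: 0 3 4 4 4 4 4 4 4 4 4 3

Derivation:
t=0: arr=0 -> substrate=0 bound=0 product=0
t=1: arr=3 -> substrate=0 bound=3 product=0
t=2: arr=2 -> substrate=1 bound=4 product=0
t=3: arr=0 -> substrate=1 bound=4 product=0
t=4: arr=3 -> substrate=1 bound=4 product=3
t=5: arr=1 -> substrate=1 bound=4 product=4
t=6: arr=3 -> substrate=4 bound=4 product=4
t=7: arr=3 -> substrate=4 bound=4 product=7
t=8: arr=0 -> substrate=3 bound=4 product=8
t=9: arr=0 -> substrate=3 bound=4 product=8
t=10: arr=0 -> substrate=0 bound=4 product=11
t=11: arr=0 -> substrate=0 bound=3 product=12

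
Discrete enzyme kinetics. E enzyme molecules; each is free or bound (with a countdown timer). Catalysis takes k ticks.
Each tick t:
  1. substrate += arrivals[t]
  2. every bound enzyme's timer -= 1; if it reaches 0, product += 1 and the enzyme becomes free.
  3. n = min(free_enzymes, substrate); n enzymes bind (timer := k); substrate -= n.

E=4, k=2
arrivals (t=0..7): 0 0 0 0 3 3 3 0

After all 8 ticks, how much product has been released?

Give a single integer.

Answer: 4

Derivation:
t=0: arr=0 -> substrate=0 bound=0 product=0
t=1: arr=0 -> substrate=0 bound=0 product=0
t=2: arr=0 -> substrate=0 bound=0 product=0
t=3: arr=0 -> substrate=0 bound=0 product=0
t=4: arr=3 -> substrate=0 bound=3 product=0
t=5: arr=3 -> substrate=2 bound=4 product=0
t=6: arr=3 -> substrate=2 bound=4 product=3
t=7: arr=0 -> substrate=1 bound=4 product=4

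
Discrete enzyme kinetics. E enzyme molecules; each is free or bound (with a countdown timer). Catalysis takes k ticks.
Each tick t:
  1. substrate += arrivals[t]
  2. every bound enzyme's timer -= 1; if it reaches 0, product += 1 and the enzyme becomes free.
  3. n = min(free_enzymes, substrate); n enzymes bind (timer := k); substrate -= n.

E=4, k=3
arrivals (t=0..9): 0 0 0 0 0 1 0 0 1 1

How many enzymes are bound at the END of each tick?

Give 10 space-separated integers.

t=0: arr=0 -> substrate=0 bound=0 product=0
t=1: arr=0 -> substrate=0 bound=0 product=0
t=2: arr=0 -> substrate=0 bound=0 product=0
t=3: arr=0 -> substrate=0 bound=0 product=0
t=4: arr=0 -> substrate=0 bound=0 product=0
t=5: arr=1 -> substrate=0 bound=1 product=0
t=6: arr=0 -> substrate=0 bound=1 product=0
t=7: arr=0 -> substrate=0 bound=1 product=0
t=8: arr=1 -> substrate=0 bound=1 product=1
t=9: arr=1 -> substrate=0 bound=2 product=1

Answer: 0 0 0 0 0 1 1 1 1 2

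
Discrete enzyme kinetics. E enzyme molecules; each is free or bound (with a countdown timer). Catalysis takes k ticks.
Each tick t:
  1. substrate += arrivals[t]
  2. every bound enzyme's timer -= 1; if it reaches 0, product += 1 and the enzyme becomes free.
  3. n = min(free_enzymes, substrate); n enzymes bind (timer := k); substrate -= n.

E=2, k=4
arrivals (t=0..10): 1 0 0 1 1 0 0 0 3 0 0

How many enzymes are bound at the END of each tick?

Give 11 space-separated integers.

Answer: 1 1 1 2 2 2 2 1 2 2 2

Derivation:
t=0: arr=1 -> substrate=0 bound=1 product=0
t=1: arr=0 -> substrate=0 bound=1 product=0
t=2: arr=0 -> substrate=0 bound=1 product=0
t=3: arr=1 -> substrate=0 bound=2 product=0
t=4: arr=1 -> substrate=0 bound=2 product=1
t=5: arr=0 -> substrate=0 bound=2 product=1
t=6: arr=0 -> substrate=0 bound=2 product=1
t=7: arr=0 -> substrate=0 bound=1 product=2
t=8: arr=3 -> substrate=1 bound=2 product=3
t=9: arr=0 -> substrate=1 bound=2 product=3
t=10: arr=0 -> substrate=1 bound=2 product=3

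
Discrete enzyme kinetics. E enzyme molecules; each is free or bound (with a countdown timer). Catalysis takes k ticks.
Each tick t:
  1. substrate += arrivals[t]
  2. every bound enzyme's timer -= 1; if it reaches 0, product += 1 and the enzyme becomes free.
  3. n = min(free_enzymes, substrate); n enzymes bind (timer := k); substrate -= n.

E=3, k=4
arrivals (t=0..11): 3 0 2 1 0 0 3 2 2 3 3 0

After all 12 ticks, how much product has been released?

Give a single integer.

t=0: arr=3 -> substrate=0 bound=3 product=0
t=1: arr=0 -> substrate=0 bound=3 product=0
t=2: arr=2 -> substrate=2 bound=3 product=0
t=3: arr=1 -> substrate=3 bound=3 product=0
t=4: arr=0 -> substrate=0 bound=3 product=3
t=5: arr=0 -> substrate=0 bound=3 product=3
t=6: arr=3 -> substrate=3 bound=3 product=3
t=7: arr=2 -> substrate=5 bound=3 product=3
t=8: arr=2 -> substrate=4 bound=3 product=6
t=9: arr=3 -> substrate=7 bound=3 product=6
t=10: arr=3 -> substrate=10 bound=3 product=6
t=11: arr=0 -> substrate=10 bound=3 product=6

Answer: 6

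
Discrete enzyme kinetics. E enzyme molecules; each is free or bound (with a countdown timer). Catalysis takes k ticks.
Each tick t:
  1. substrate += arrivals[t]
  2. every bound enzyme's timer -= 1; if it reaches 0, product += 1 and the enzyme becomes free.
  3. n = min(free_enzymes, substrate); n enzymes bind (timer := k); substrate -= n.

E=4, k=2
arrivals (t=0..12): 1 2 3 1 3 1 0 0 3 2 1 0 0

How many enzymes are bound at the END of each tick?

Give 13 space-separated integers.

t=0: arr=1 -> substrate=0 bound=1 product=0
t=1: arr=2 -> substrate=0 bound=3 product=0
t=2: arr=3 -> substrate=1 bound=4 product=1
t=3: arr=1 -> substrate=0 bound=4 product=3
t=4: arr=3 -> substrate=1 bound=4 product=5
t=5: arr=1 -> substrate=0 bound=4 product=7
t=6: arr=0 -> substrate=0 bound=2 product=9
t=7: arr=0 -> substrate=0 bound=0 product=11
t=8: arr=3 -> substrate=0 bound=3 product=11
t=9: arr=2 -> substrate=1 bound=4 product=11
t=10: arr=1 -> substrate=0 bound=3 product=14
t=11: arr=0 -> substrate=0 bound=2 product=15
t=12: arr=0 -> substrate=0 bound=0 product=17

Answer: 1 3 4 4 4 4 2 0 3 4 3 2 0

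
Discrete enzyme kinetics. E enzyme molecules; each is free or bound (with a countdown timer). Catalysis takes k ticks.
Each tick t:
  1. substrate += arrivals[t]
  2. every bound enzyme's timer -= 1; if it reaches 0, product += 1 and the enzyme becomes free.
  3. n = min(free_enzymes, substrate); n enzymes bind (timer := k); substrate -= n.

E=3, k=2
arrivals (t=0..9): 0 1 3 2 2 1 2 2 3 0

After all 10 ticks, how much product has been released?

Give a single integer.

t=0: arr=0 -> substrate=0 bound=0 product=0
t=1: arr=1 -> substrate=0 bound=1 product=0
t=2: arr=3 -> substrate=1 bound=3 product=0
t=3: arr=2 -> substrate=2 bound=3 product=1
t=4: arr=2 -> substrate=2 bound=3 product=3
t=5: arr=1 -> substrate=2 bound=3 product=4
t=6: arr=2 -> substrate=2 bound=3 product=6
t=7: arr=2 -> substrate=3 bound=3 product=7
t=8: arr=3 -> substrate=4 bound=3 product=9
t=9: arr=0 -> substrate=3 bound=3 product=10

Answer: 10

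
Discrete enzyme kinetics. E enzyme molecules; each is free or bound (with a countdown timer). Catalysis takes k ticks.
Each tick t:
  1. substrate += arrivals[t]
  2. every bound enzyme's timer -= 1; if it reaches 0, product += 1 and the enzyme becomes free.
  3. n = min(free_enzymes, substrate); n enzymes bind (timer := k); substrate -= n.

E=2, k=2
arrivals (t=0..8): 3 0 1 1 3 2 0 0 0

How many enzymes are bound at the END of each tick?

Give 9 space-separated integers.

Answer: 2 2 2 2 2 2 2 2 2

Derivation:
t=0: arr=3 -> substrate=1 bound=2 product=0
t=1: arr=0 -> substrate=1 bound=2 product=0
t=2: arr=1 -> substrate=0 bound=2 product=2
t=3: arr=1 -> substrate=1 bound=2 product=2
t=4: arr=3 -> substrate=2 bound=2 product=4
t=5: arr=2 -> substrate=4 bound=2 product=4
t=6: arr=0 -> substrate=2 bound=2 product=6
t=7: arr=0 -> substrate=2 bound=2 product=6
t=8: arr=0 -> substrate=0 bound=2 product=8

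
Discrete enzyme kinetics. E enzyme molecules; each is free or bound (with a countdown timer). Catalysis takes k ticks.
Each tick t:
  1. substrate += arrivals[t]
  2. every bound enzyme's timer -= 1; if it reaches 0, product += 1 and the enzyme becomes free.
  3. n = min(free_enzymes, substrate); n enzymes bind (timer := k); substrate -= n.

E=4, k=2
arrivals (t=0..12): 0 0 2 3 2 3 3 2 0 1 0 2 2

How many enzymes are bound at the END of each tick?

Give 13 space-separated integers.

t=0: arr=0 -> substrate=0 bound=0 product=0
t=1: arr=0 -> substrate=0 bound=0 product=0
t=2: arr=2 -> substrate=0 bound=2 product=0
t=3: arr=3 -> substrate=1 bound=4 product=0
t=4: arr=2 -> substrate=1 bound=4 product=2
t=5: arr=3 -> substrate=2 bound=4 product=4
t=6: arr=3 -> substrate=3 bound=4 product=6
t=7: arr=2 -> substrate=3 bound=4 product=8
t=8: arr=0 -> substrate=1 bound=4 product=10
t=9: arr=1 -> substrate=0 bound=4 product=12
t=10: arr=0 -> substrate=0 bound=2 product=14
t=11: arr=2 -> substrate=0 bound=2 product=16
t=12: arr=2 -> substrate=0 bound=4 product=16

Answer: 0 0 2 4 4 4 4 4 4 4 2 2 4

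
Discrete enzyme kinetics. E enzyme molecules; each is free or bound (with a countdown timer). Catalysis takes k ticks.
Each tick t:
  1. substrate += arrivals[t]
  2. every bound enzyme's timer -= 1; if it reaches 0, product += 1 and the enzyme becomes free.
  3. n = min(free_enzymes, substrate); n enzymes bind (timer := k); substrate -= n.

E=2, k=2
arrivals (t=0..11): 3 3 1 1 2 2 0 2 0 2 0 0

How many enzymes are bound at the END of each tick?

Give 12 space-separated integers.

Answer: 2 2 2 2 2 2 2 2 2 2 2 2

Derivation:
t=0: arr=3 -> substrate=1 bound=2 product=0
t=1: arr=3 -> substrate=4 bound=2 product=0
t=2: arr=1 -> substrate=3 bound=2 product=2
t=3: arr=1 -> substrate=4 bound=2 product=2
t=4: arr=2 -> substrate=4 bound=2 product=4
t=5: arr=2 -> substrate=6 bound=2 product=4
t=6: arr=0 -> substrate=4 bound=2 product=6
t=7: arr=2 -> substrate=6 bound=2 product=6
t=8: arr=0 -> substrate=4 bound=2 product=8
t=9: arr=2 -> substrate=6 bound=2 product=8
t=10: arr=0 -> substrate=4 bound=2 product=10
t=11: arr=0 -> substrate=4 bound=2 product=10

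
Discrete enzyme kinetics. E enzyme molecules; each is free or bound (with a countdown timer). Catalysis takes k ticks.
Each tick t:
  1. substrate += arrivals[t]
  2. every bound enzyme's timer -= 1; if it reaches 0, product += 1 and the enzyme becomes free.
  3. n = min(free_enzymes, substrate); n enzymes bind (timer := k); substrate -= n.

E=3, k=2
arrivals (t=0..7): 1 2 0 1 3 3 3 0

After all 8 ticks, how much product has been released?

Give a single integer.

t=0: arr=1 -> substrate=0 bound=1 product=0
t=1: arr=2 -> substrate=0 bound=3 product=0
t=2: arr=0 -> substrate=0 bound=2 product=1
t=3: arr=1 -> substrate=0 bound=1 product=3
t=4: arr=3 -> substrate=1 bound=3 product=3
t=5: arr=3 -> substrate=3 bound=3 product=4
t=6: arr=3 -> substrate=4 bound=3 product=6
t=7: arr=0 -> substrate=3 bound=3 product=7

Answer: 7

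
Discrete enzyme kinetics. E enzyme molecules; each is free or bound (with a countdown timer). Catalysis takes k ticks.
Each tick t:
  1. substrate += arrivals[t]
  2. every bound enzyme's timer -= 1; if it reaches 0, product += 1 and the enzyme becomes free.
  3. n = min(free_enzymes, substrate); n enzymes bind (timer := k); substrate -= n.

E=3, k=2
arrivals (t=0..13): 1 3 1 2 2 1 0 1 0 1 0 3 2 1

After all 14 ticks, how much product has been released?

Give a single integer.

t=0: arr=1 -> substrate=0 bound=1 product=0
t=1: arr=3 -> substrate=1 bound=3 product=0
t=2: arr=1 -> substrate=1 bound=3 product=1
t=3: arr=2 -> substrate=1 bound=3 product=3
t=4: arr=2 -> substrate=2 bound=3 product=4
t=5: arr=1 -> substrate=1 bound=3 product=6
t=6: arr=0 -> substrate=0 bound=3 product=7
t=7: arr=1 -> substrate=0 bound=2 product=9
t=8: arr=0 -> substrate=0 bound=1 product=10
t=9: arr=1 -> substrate=0 bound=1 product=11
t=10: arr=0 -> substrate=0 bound=1 product=11
t=11: arr=3 -> substrate=0 bound=3 product=12
t=12: arr=2 -> substrate=2 bound=3 product=12
t=13: arr=1 -> substrate=0 bound=3 product=15

Answer: 15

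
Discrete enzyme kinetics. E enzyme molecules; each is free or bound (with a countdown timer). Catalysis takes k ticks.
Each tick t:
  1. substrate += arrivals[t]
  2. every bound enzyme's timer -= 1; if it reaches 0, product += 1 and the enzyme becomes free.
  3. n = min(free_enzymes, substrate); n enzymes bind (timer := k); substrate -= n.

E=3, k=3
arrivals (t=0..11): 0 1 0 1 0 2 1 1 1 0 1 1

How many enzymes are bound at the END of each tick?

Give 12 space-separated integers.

Answer: 0 1 1 2 1 3 3 3 3 2 3 2

Derivation:
t=0: arr=0 -> substrate=0 bound=0 product=0
t=1: arr=1 -> substrate=0 bound=1 product=0
t=2: arr=0 -> substrate=0 bound=1 product=0
t=3: arr=1 -> substrate=0 bound=2 product=0
t=4: arr=0 -> substrate=0 bound=1 product=1
t=5: arr=2 -> substrate=0 bound=3 product=1
t=6: arr=1 -> substrate=0 bound=3 product=2
t=7: arr=1 -> substrate=1 bound=3 product=2
t=8: arr=1 -> substrate=0 bound=3 product=4
t=9: arr=0 -> substrate=0 bound=2 product=5
t=10: arr=1 -> substrate=0 bound=3 product=5
t=11: arr=1 -> substrate=0 bound=2 product=7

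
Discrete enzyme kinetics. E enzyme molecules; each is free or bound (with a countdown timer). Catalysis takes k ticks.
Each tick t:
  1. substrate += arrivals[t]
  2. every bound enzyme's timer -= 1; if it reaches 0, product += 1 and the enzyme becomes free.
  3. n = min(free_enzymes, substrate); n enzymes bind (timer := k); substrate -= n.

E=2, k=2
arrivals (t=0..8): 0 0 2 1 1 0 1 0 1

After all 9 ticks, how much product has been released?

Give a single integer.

Answer: 5

Derivation:
t=0: arr=0 -> substrate=0 bound=0 product=0
t=1: arr=0 -> substrate=0 bound=0 product=0
t=2: arr=2 -> substrate=0 bound=2 product=0
t=3: arr=1 -> substrate=1 bound=2 product=0
t=4: arr=1 -> substrate=0 bound=2 product=2
t=5: arr=0 -> substrate=0 bound=2 product=2
t=6: arr=1 -> substrate=0 bound=1 product=4
t=7: arr=0 -> substrate=0 bound=1 product=4
t=8: arr=1 -> substrate=0 bound=1 product=5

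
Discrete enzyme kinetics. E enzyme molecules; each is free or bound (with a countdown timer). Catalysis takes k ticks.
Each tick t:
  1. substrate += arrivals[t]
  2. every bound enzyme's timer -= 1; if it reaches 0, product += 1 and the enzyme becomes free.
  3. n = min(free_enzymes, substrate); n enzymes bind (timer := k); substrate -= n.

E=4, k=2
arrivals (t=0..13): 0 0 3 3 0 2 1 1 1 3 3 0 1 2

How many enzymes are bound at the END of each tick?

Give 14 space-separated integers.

t=0: arr=0 -> substrate=0 bound=0 product=0
t=1: arr=0 -> substrate=0 bound=0 product=0
t=2: arr=3 -> substrate=0 bound=3 product=0
t=3: arr=3 -> substrate=2 bound=4 product=0
t=4: arr=0 -> substrate=0 bound=3 product=3
t=5: arr=2 -> substrate=0 bound=4 product=4
t=6: arr=1 -> substrate=0 bound=3 product=6
t=7: arr=1 -> substrate=0 bound=2 product=8
t=8: arr=1 -> substrate=0 bound=2 product=9
t=9: arr=3 -> substrate=0 bound=4 product=10
t=10: arr=3 -> substrate=2 bound=4 product=11
t=11: arr=0 -> substrate=0 bound=3 product=14
t=12: arr=1 -> substrate=0 bound=3 product=15
t=13: arr=2 -> substrate=0 bound=3 product=17

Answer: 0 0 3 4 3 4 3 2 2 4 4 3 3 3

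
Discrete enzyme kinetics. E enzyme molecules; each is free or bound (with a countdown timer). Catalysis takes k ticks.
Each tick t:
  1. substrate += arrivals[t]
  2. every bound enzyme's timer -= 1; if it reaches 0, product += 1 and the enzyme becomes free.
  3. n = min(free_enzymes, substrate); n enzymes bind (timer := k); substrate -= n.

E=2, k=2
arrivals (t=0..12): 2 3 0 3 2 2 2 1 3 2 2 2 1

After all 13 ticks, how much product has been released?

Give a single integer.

t=0: arr=2 -> substrate=0 bound=2 product=0
t=1: arr=3 -> substrate=3 bound=2 product=0
t=2: arr=0 -> substrate=1 bound=2 product=2
t=3: arr=3 -> substrate=4 bound=2 product=2
t=4: arr=2 -> substrate=4 bound=2 product=4
t=5: arr=2 -> substrate=6 bound=2 product=4
t=6: arr=2 -> substrate=6 bound=2 product=6
t=7: arr=1 -> substrate=7 bound=2 product=6
t=8: arr=3 -> substrate=8 bound=2 product=8
t=9: arr=2 -> substrate=10 bound=2 product=8
t=10: arr=2 -> substrate=10 bound=2 product=10
t=11: arr=2 -> substrate=12 bound=2 product=10
t=12: arr=1 -> substrate=11 bound=2 product=12

Answer: 12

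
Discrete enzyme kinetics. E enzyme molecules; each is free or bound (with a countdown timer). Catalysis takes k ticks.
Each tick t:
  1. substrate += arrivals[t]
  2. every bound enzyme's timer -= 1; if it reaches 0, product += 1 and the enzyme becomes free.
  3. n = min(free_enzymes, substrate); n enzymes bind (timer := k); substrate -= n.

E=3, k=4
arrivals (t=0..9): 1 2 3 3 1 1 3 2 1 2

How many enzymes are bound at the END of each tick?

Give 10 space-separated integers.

Answer: 1 3 3 3 3 3 3 3 3 3

Derivation:
t=0: arr=1 -> substrate=0 bound=1 product=0
t=1: arr=2 -> substrate=0 bound=3 product=0
t=2: arr=3 -> substrate=3 bound=3 product=0
t=3: arr=3 -> substrate=6 bound=3 product=0
t=4: arr=1 -> substrate=6 bound=3 product=1
t=5: arr=1 -> substrate=5 bound=3 product=3
t=6: arr=3 -> substrate=8 bound=3 product=3
t=7: arr=2 -> substrate=10 bound=3 product=3
t=8: arr=1 -> substrate=10 bound=3 product=4
t=9: arr=2 -> substrate=10 bound=3 product=6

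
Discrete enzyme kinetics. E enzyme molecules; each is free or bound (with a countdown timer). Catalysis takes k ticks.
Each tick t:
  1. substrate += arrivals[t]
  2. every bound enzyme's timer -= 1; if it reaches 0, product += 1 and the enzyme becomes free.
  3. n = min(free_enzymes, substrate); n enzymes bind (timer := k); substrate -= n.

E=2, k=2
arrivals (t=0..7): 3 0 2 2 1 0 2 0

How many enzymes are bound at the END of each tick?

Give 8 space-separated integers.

Answer: 2 2 2 2 2 2 2 2

Derivation:
t=0: arr=3 -> substrate=1 bound=2 product=0
t=1: arr=0 -> substrate=1 bound=2 product=0
t=2: arr=2 -> substrate=1 bound=2 product=2
t=3: arr=2 -> substrate=3 bound=2 product=2
t=4: arr=1 -> substrate=2 bound=2 product=4
t=5: arr=0 -> substrate=2 bound=2 product=4
t=6: arr=2 -> substrate=2 bound=2 product=6
t=7: arr=0 -> substrate=2 bound=2 product=6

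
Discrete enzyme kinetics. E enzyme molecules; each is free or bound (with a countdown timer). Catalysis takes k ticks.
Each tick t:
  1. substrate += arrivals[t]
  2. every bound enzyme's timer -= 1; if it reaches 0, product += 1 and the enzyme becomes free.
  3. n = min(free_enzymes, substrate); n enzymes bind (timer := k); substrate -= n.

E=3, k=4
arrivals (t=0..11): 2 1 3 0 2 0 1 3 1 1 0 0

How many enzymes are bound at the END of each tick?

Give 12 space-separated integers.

t=0: arr=2 -> substrate=0 bound=2 product=0
t=1: arr=1 -> substrate=0 bound=3 product=0
t=2: arr=3 -> substrate=3 bound=3 product=0
t=3: arr=0 -> substrate=3 bound=3 product=0
t=4: arr=2 -> substrate=3 bound=3 product=2
t=5: arr=0 -> substrate=2 bound=3 product=3
t=6: arr=1 -> substrate=3 bound=3 product=3
t=7: arr=3 -> substrate=6 bound=3 product=3
t=8: arr=1 -> substrate=5 bound=3 product=5
t=9: arr=1 -> substrate=5 bound=3 product=6
t=10: arr=0 -> substrate=5 bound=3 product=6
t=11: arr=0 -> substrate=5 bound=3 product=6

Answer: 2 3 3 3 3 3 3 3 3 3 3 3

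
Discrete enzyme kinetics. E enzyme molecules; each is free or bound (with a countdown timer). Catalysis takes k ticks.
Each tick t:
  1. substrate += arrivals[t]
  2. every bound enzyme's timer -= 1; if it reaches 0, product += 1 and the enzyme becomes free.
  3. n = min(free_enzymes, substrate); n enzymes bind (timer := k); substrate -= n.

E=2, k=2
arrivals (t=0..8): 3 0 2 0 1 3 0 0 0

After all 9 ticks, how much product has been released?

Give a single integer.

Answer: 8

Derivation:
t=0: arr=3 -> substrate=1 bound=2 product=0
t=1: arr=0 -> substrate=1 bound=2 product=0
t=2: arr=2 -> substrate=1 bound=2 product=2
t=3: arr=0 -> substrate=1 bound=2 product=2
t=4: arr=1 -> substrate=0 bound=2 product=4
t=5: arr=3 -> substrate=3 bound=2 product=4
t=6: arr=0 -> substrate=1 bound=2 product=6
t=7: arr=0 -> substrate=1 bound=2 product=6
t=8: arr=0 -> substrate=0 bound=1 product=8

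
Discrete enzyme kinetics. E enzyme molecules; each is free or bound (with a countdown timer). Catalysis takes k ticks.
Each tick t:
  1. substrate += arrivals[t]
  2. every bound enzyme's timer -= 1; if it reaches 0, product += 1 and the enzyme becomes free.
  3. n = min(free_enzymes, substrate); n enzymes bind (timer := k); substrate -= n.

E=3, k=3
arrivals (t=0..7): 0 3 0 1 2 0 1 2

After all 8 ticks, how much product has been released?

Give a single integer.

t=0: arr=0 -> substrate=0 bound=0 product=0
t=1: arr=3 -> substrate=0 bound=3 product=0
t=2: arr=0 -> substrate=0 bound=3 product=0
t=3: arr=1 -> substrate=1 bound=3 product=0
t=4: arr=2 -> substrate=0 bound=3 product=3
t=5: arr=0 -> substrate=0 bound=3 product=3
t=6: arr=1 -> substrate=1 bound=3 product=3
t=7: arr=2 -> substrate=0 bound=3 product=6

Answer: 6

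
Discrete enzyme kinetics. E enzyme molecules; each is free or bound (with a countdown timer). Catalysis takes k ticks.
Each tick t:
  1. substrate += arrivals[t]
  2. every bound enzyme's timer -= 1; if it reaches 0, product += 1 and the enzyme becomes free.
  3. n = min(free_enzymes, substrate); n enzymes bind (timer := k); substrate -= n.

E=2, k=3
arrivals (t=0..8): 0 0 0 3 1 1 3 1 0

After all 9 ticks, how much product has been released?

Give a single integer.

t=0: arr=0 -> substrate=0 bound=0 product=0
t=1: arr=0 -> substrate=0 bound=0 product=0
t=2: arr=0 -> substrate=0 bound=0 product=0
t=3: arr=3 -> substrate=1 bound=2 product=0
t=4: arr=1 -> substrate=2 bound=2 product=0
t=5: arr=1 -> substrate=3 bound=2 product=0
t=6: arr=3 -> substrate=4 bound=2 product=2
t=7: arr=1 -> substrate=5 bound=2 product=2
t=8: arr=0 -> substrate=5 bound=2 product=2

Answer: 2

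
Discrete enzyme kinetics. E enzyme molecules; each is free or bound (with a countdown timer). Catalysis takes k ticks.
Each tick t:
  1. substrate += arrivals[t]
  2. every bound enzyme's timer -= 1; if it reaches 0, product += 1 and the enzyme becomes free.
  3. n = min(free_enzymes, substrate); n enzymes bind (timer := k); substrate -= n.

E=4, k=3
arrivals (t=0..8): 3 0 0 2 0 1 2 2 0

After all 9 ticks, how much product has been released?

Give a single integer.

t=0: arr=3 -> substrate=0 bound=3 product=0
t=1: arr=0 -> substrate=0 bound=3 product=0
t=2: arr=0 -> substrate=0 bound=3 product=0
t=3: arr=2 -> substrate=0 bound=2 product=3
t=4: arr=0 -> substrate=0 bound=2 product=3
t=5: arr=1 -> substrate=0 bound=3 product=3
t=6: arr=2 -> substrate=0 bound=3 product=5
t=7: arr=2 -> substrate=1 bound=4 product=5
t=8: arr=0 -> substrate=0 bound=4 product=6

Answer: 6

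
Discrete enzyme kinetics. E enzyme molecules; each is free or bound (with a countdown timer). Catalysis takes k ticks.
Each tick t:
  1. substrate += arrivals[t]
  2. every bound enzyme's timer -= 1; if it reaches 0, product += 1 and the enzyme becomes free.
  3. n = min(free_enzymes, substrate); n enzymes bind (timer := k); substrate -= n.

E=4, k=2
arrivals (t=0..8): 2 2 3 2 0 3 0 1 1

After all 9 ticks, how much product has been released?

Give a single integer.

Answer: 12

Derivation:
t=0: arr=2 -> substrate=0 bound=2 product=0
t=1: arr=2 -> substrate=0 bound=4 product=0
t=2: arr=3 -> substrate=1 bound=4 product=2
t=3: arr=2 -> substrate=1 bound=4 product=4
t=4: arr=0 -> substrate=0 bound=3 product=6
t=5: arr=3 -> substrate=0 bound=4 product=8
t=6: arr=0 -> substrate=0 bound=3 product=9
t=7: arr=1 -> substrate=0 bound=1 product=12
t=8: arr=1 -> substrate=0 bound=2 product=12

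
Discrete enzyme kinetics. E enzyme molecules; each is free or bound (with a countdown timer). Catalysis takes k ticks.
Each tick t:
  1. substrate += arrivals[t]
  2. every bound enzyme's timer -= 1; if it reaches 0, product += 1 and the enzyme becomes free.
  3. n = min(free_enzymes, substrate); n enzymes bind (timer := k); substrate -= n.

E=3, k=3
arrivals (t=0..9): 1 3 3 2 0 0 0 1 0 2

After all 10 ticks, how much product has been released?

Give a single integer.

Answer: 7

Derivation:
t=0: arr=1 -> substrate=0 bound=1 product=0
t=1: arr=3 -> substrate=1 bound=3 product=0
t=2: arr=3 -> substrate=4 bound=3 product=0
t=3: arr=2 -> substrate=5 bound=3 product=1
t=4: arr=0 -> substrate=3 bound=3 product=3
t=5: arr=0 -> substrate=3 bound=3 product=3
t=6: arr=0 -> substrate=2 bound=3 product=4
t=7: arr=1 -> substrate=1 bound=3 product=6
t=8: arr=0 -> substrate=1 bound=3 product=6
t=9: arr=2 -> substrate=2 bound=3 product=7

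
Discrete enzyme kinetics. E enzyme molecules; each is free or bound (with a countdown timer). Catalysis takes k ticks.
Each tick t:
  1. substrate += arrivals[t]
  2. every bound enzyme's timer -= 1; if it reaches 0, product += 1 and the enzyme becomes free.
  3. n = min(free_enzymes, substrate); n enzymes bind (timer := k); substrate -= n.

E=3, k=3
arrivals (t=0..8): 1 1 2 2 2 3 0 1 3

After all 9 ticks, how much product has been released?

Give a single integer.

t=0: arr=1 -> substrate=0 bound=1 product=0
t=1: arr=1 -> substrate=0 bound=2 product=0
t=2: arr=2 -> substrate=1 bound=3 product=0
t=3: arr=2 -> substrate=2 bound=3 product=1
t=4: arr=2 -> substrate=3 bound=3 product=2
t=5: arr=3 -> substrate=5 bound=3 product=3
t=6: arr=0 -> substrate=4 bound=3 product=4
t=7: arr=1 -> substrate=4 bound=3 product=5
t=8: arr=3 -> substrate=6 bound=3 product=6

Answer: 6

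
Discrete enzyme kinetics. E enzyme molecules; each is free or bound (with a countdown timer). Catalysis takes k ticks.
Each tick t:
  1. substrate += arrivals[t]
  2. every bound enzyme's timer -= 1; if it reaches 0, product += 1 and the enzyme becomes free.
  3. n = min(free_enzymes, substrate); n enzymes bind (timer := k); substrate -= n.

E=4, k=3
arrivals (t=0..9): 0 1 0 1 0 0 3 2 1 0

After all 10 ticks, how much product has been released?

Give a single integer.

Answer: 5

Derivation:
t=0: arr=0 -> substrate=0 bound=0 product=0
t=1: arr=1 -> substrate=0 bound=1 product=0
t=2: arr=0 -> substrate=0 bound=1 product=0
t=3: arr=1 -> substrate=0 bound=2 product=0
t=4: arr=0 -> substrate=0 bound=1 product=1
t=5: arr=0 -> substrate=0 bound=1 product=1
t=6: arr=3 -> substrate=0 bound=3 product=2
t=7: arr=2 -> substrate=1 bound=4 product=2
t=8: arr=1 -> substrate=2 bound=4 product=2
t=9: arr=0 -> substrate=0 bound=3 product=5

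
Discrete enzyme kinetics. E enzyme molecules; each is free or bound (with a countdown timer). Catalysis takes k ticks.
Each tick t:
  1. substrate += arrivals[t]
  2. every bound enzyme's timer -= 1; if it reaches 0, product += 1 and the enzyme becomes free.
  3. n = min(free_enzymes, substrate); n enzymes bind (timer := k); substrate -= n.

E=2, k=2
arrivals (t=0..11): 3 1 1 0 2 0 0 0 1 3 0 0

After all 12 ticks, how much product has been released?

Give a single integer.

Answer: 9

Derivation:
t=0: arr=3 -> substrate=1 bound=2 product=0
t=1: arr=1 -> substrate=2 bound=2 product=0
t=2: arr=1 -> substrate=1 bound=2 product=2
t=3: arr=0 -> substrate=1 bound=2 product=2
t=4: arr=2 -> substrate=1 bound=2 product=4
t=5: arr=0 -> substrate=1 bound=2 product=4
t=6: arr=0 -> substrate=0 bound=1 product=6
t=7: arr=0 -> substrate=0 bound=1 product=6
t=8: arr=1 -> substrate=0 bound=1 product=7
t=9: arr=3 -> substrate=2 bound=2 product=7
t=10: arr=0 -> substrate=1 bound=2 product=8
t=11: arr=0 -> substrate=0 bound=2 product=9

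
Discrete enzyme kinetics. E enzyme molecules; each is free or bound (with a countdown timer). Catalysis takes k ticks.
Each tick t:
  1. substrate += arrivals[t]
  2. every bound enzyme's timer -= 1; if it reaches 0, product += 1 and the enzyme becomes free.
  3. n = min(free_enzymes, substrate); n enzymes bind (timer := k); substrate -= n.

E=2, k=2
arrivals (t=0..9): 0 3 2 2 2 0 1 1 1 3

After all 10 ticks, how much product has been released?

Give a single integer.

t=0: arr=0 -> substrate=0 bound=0 product=0
t=1: arr=3 -> substrate=1 bound=2 product=0
t=2: arr=2 -> substrate=3 bound=2 product=0
t=3: arr=2 -> substrate=3 bound=2 product=2
t=4: arr=2 -> substrate=5 bound=2 product=2
t=5: arr=0 -> substrate=3 bound=2 product=4
t=6: arr=1 -> substrate=4 bound=2 product=4
t=7: arr=1 -> substrate=3 bound=2 product=6
t=8: arr=1 -> substrate=4 bound=2 product=6
t=9: arr=3 -> substrate=5 bound=2 product=8

Answer: 8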